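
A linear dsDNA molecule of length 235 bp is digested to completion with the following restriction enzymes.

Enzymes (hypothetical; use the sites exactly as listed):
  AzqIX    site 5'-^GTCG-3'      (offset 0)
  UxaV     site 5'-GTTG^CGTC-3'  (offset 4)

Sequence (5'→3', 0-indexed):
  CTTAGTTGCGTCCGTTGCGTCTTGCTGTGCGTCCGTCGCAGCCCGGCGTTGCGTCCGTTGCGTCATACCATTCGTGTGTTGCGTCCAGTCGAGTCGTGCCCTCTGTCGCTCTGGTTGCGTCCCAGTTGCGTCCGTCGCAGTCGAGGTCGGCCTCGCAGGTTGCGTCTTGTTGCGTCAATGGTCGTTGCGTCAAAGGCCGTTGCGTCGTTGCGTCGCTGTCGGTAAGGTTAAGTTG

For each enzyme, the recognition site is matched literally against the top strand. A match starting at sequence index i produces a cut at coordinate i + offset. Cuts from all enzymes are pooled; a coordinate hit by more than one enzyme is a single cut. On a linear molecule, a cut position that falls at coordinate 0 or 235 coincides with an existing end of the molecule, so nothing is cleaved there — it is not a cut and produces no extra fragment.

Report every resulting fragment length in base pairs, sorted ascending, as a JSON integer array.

[1,1,5,5,6,6,6,6,7,7,8,8,9,9,10,11,12,13,15,17,17,17,18,21]

Per-enzyme occurrences:
  AzqIX GTCG/0: at [34, 87, 92, 104, 133, 139, 145, 180, 203, 211, 217] ⇒ [34, 87, 92, 104, 133, 139, 145, 180, 203, 211, 217]
  UxaV GTTGCGTC/4: at [4, 13, 47, 56, 77, 113, 124, 158, 168, 183, 198, 206] ⇒ [8, 17, 51, 60, 81, 117, 128, 162, 172, 187, 202, 210]

All cut coordinates (distinct, sorted): [8, 17, 34, 51, 60, 81, 87, 92, 104, 117, 128, 133, 139, 145, 162, 172, 180, 187, 202, 203, 210, 211, 217]

Fragments:
  [0,8): 8 bp
  [8,17): 9 bp
  [17,34): 17 bp
  [34,51): 17 bp
  [51,60): 9 bp
  [60,81): 21 bp
  [81,87): 6 bp
  [87,92): 5 bp
  [92,104): 12 bp
  [104,117): 13 bp
  [117,128): 11 bp
  [128,133): 5 bp
  [133,139): 6 bp
  [139,145): 6 bp
  [145,162): 17 bp
  [162,172): 10 bp
  [172,180): 8 bp
  [180,187): 7 bp
  [187,202): 15 bp
  [202,203): 1 bp
  [203,210): 7 bp
  [210,211): 1 bp
  [211,217): 6 bp
  [217,235): 18 bp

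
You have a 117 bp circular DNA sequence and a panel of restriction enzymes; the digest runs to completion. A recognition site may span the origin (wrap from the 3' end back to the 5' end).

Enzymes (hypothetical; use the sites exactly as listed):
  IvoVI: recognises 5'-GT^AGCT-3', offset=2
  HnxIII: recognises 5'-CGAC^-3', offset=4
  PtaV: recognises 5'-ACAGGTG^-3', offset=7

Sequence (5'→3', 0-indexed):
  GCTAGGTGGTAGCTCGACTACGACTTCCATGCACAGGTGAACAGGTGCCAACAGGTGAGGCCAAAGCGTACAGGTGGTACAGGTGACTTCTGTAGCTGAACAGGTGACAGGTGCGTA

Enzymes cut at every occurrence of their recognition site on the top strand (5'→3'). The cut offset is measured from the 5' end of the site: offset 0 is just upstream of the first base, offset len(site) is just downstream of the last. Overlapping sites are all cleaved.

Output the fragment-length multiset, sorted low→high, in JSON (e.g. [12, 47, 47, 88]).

Site scan:
  IvoVI (GTAGCT, off=2): starts [8, 91, 114] → cuts [10, 93, 116]
  HnxIII (CGAC, off=4): starts [14, 20] → cuts [18, 24]
  PtaV (ACAGGTG, off=7): starts [32, 40, 50, 69, 78, 99, 106] → cuts [39, 47, 57, 76, 85, 106, 113]

Pooled cuts: [10, 18, 24, 39, 47, 57, 76, 85, 93, 106, 113, 116]

Fragments:
  10→18: 8 bp
  18→24: 6 bp
  24→39: 15 bp
  39→47: 8 bp
  47→57: 10 bp
  57→76: 19 bp
  76→85: 9 bp
  85→93: 8 bp
  93→106: 13 bp
  106→113: 7 bp
  113→116: 3 bp
  116→10 (wrap): 117-116+10 = 11 bp

[3,6,7,8,8,8,9,10,11,13,15,19]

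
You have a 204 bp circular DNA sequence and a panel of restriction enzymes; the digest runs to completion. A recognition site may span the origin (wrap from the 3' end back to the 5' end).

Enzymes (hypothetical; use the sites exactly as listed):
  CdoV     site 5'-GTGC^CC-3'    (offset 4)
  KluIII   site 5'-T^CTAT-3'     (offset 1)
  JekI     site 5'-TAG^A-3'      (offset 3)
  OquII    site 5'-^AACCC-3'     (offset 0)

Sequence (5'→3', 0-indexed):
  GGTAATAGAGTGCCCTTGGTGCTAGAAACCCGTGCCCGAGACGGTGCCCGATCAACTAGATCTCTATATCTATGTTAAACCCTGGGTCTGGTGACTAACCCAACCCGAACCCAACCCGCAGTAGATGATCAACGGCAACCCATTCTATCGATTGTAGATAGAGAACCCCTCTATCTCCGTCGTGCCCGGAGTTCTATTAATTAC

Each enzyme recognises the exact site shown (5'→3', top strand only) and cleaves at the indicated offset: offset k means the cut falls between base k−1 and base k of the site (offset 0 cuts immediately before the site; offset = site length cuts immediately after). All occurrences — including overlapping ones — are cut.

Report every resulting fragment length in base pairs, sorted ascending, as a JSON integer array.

[1,2,4,4,5,5,5,6,6,7,8,8,8,9,12,12,12,12,12,13,15,19,19]

Scan for sites:
  CdoV (GTGCCC, off=4): starts [9, 31, 43, 181] → cuts [13, 35, 47, 185]
  KluIII (TCTAT, off=1): starts [62, 68, 143, 169, 192] → cuts [63, 69, 144, 170, 193]
  JekI (TAGA, off=3): starts [5, 22, 56, 121, 154, 158] → cuts [8, 25, 59, 124, 157, 161]
  OquII (AACCC, off=0): starts [26, 77, 96, 101, 107, 112, 136, 163] → cuts [26, 77, 96, 101, 107, 112, 136, 163]

Pooled cuts: [8, 13, 25, 26, 35, 47, 59, 63, 69, 77, 96, 101, 107, 112, 124, 136, 144, 157, 161, 163, 170, 185, 193]

Fragments:
  8→13: 5 bp
  13→25: 12 bp
  25→26: 1 bp
  26→35: 9 bp
  35→47: 12 bp
  47→59: 12 bp
  59→63: 4 bp
  63→69: 6 bp
  69→77: 8 bp
  77→96: 19 bp
  96→101: 5 bp
  101→107: 6 bp
  107→112: 5 bp
  112→124: 12 bp
  124→136: 12 bp
  136→144: 8 bp
  144→157: 13 bp
  157→161: 4 bp
  161→163: 2 bp
  163→170: 7 bp
  170→185: 15 bp
  185→193: 8 bp
  193→8 (wrap): 204-193+8 = 19 bp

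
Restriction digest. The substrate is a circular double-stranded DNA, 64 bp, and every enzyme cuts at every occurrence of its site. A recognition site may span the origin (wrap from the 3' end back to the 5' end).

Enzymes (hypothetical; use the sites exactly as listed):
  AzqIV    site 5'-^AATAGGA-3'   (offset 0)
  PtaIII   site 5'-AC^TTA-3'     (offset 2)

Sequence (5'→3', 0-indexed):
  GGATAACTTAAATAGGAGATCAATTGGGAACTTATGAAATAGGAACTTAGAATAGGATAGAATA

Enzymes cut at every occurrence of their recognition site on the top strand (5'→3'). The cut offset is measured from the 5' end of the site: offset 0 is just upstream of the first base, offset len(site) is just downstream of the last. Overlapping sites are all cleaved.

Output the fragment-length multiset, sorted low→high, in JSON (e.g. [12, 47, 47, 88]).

[3,4,6,9,10,11,21]

Scan for sites:
  AzqIV (AATAGGA, off=0): starts [10, 37, 50, 60] → cuts [10, 37, 50, 60]
  PtaIII (ACTTA, off=2): starts [5, 29, 44] → cuts [7, 31, 46]

All cut coordinates (distinct, sorted): [7, 10, 31, 37, 46, 50, 60]

Fragment lengths:
  7→10: 3 bp
  10→31: 21 bp
  31→37: 6 bp
  37→46: 9 bp
  46→50: 4 bp
  50→60: 10 bp
  60→7 (wrap): 64-60+7 = 11 bp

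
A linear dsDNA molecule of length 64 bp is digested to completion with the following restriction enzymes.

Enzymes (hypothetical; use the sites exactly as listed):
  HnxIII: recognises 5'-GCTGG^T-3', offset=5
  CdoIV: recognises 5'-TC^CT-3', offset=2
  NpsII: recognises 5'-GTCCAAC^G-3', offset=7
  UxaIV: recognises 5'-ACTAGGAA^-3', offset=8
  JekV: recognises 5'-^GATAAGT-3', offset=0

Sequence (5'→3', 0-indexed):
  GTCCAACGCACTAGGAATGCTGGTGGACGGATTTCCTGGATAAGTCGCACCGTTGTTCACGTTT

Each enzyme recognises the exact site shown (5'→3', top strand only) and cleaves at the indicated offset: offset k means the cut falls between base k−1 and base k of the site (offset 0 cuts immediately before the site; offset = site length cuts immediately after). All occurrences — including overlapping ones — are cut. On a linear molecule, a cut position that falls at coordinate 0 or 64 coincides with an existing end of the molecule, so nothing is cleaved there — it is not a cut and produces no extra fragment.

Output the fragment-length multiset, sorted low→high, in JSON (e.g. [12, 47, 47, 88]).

Per-enzyme occurrences:
  HnxIII (GCTGGT, off=5): starts [18] → cuts [23]
  CdoIV (TCCT, off=2): starts [33] → cuts [35]
  NpsII (GTCCAACG, off=7): starts [0] → cuts [7]
  UxaIV (ACTAGGAA, off=8): starts [9] → cuts [17]
  JekV (GATAAGT, off=0): starts [38] → cuts [38]

Pooled cuts: [7, 17, 23, 35, 38]

Fragment lengths:
  [0,7): 7 bp
  [7,17): 10 bp
  [17,23): 6 bp
  [23,35): 12 bp
  [35,38): 3 bp
  [38,64): 26 bp

[3,6,7,10,12,26]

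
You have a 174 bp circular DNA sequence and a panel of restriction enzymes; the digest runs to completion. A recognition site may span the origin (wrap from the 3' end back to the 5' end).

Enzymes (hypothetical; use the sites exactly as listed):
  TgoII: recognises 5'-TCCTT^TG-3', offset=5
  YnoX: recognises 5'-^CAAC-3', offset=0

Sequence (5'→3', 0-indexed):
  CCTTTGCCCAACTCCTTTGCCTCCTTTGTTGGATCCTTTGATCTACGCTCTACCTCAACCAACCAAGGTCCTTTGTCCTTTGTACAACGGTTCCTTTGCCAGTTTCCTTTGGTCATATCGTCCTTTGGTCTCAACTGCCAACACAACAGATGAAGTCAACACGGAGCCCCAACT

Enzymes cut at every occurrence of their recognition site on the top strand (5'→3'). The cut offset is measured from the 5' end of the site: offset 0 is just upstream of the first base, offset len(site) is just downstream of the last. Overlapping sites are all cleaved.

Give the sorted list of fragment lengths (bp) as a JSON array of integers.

Site scan:
  TgoII TCCTTTG/5: at [12, 21, 33, 68, 75, 91, 104, 120, 173] ⇒ [4, 17, 26, 38, 73, 80, 96, 109, 125]
  YnoX CAAC/0: at [8, 55, 59, 84, 131, 138, 143, 156, 169] ⇒ [8, 55, 59, 84, 131, 138, 143, 156, 169]

All cut coordinates (distinct, sorted): [4, 8, 17, 26, 38, 55, 59, 73, 80, 84, 96, 109, 125, 131, 138, 143, 156, 169]

Fragments:
  4→8: 4 bp
  8→17: 9 bp
  17→26: 9 bp
  26→38: 12 bp
  38→55: 17 bp
  55→59: 4 bp
  59→73: 14 bp
  73→80: 7 bp
  80→84: 4 bp
  84→96: 12 bp
  96→109: 13 bp
  109→125: 16 bp
  125→131: 6 bp
  131→138: 7 bp
  138→143: 5 bp
  143→156: 13 bp
  156→169: 13 bp
  169→4 (wrap): 174-169+4 = 9 bp

[4,4,4,5,6,7,7,9,9,9,12,12,13,13,13,14,16,17]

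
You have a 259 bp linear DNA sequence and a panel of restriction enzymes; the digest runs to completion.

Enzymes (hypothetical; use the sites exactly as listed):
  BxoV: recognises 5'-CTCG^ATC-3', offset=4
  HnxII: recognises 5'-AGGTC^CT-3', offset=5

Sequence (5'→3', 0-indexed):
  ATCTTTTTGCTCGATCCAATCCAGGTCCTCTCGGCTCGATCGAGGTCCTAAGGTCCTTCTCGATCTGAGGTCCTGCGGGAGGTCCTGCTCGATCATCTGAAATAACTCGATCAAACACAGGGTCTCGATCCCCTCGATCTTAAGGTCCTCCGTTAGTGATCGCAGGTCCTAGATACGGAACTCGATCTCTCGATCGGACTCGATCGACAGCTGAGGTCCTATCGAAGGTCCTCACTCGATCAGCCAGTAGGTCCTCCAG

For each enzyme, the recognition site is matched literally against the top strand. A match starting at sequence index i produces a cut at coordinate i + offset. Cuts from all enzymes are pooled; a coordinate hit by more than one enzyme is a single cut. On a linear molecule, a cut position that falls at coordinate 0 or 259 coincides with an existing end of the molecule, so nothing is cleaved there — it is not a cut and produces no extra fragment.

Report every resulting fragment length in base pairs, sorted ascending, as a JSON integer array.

[6,7,7,8,8,8,9,9,10,10,11,11,12,12,13,14,15,16,16,18,18,21]

Per-enzyme occurrences:
  BxoV (CTCGATC, off=4): starts [9, 34, 58, 87, 105, 123, 132, 180, 188, 198, 234] → cuts [13, 38, 62, 91, 109, 127, 136, 184, 192, 202, 238]
  HnxII (AGGTCCT, off=5): starts [22, 42, 50, 67, 79, 142, 163, 213, 225, 248] → cuts [27, 47, 55, 72, 84, 147, 168, 218, 230, 253]

All cut coordinates (distinct, sorted): [13, 27, 38, 47, 55, 62, 72, 84, 91, 109, 127, 136, 147, 168, 184, 192, 202, 218, 230, 238, 253]

Fragment lengths:
  [0,13): 13 bp
  [13,27): 14 bp
  [27,38): 11 bp
  [38,47): 9 bp
  [47,55): 8 bp
  [55,62): 7 bp
  [62,72): 10 bp
  [72,84): 12 bp
  [84,91): 7 bp
  [91,109): 18 bp
  [109,127): 18 bp
  [127,136): 9 bp
  [136,147): 11 bp
  [147,168): 21 bp
  [168,184): 16 bp
  [184,192): 8 bp
  [192,202): 10 bp
  [202,218): 16 bp
  [218,230): 12 bp
  [230,238): 8 bp
  [238,253): 15 bp
  [253,259): 6 bp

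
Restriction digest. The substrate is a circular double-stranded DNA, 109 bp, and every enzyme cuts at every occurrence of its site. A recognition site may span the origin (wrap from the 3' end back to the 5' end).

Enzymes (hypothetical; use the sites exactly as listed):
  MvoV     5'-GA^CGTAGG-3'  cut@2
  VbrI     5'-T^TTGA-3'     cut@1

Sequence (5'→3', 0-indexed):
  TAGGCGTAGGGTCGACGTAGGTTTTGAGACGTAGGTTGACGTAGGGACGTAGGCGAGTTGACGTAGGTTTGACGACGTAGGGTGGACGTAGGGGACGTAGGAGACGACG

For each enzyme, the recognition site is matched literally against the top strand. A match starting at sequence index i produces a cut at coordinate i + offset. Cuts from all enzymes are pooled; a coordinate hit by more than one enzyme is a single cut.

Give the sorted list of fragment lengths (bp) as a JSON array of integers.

Per-enzyme occurrences:
  MvoV GACGTAGG/2: at [13, 27, 37, 45, 59, 73, 84, 93, 105] ⇒ [15, 29, 39, 47, 61, 75, 86, 95, 107]
  VbrI TTTGA/1: at [22, 67] ⇒ [23, 68]

All cut coordinates (distinct, sorted): [15, 23, 29, 39, 47, 61, 68, 75, 86, 95, 107]

Fragment lengths:
  15→23: 8 bp
  23→29: 6 bp
  29→39: 10 bp
  39→47: 8 bp
  47→61: 14 bp
  61→68: 7 bp
  68→75: 7 bp
  75→86: 11 bp
  86→95: 9 bp
  95→107: 12 bp
  107→15 (wrap): 109-107+15 = 17 bp

[6,7,7,8,8,9,10,11,12,14,17]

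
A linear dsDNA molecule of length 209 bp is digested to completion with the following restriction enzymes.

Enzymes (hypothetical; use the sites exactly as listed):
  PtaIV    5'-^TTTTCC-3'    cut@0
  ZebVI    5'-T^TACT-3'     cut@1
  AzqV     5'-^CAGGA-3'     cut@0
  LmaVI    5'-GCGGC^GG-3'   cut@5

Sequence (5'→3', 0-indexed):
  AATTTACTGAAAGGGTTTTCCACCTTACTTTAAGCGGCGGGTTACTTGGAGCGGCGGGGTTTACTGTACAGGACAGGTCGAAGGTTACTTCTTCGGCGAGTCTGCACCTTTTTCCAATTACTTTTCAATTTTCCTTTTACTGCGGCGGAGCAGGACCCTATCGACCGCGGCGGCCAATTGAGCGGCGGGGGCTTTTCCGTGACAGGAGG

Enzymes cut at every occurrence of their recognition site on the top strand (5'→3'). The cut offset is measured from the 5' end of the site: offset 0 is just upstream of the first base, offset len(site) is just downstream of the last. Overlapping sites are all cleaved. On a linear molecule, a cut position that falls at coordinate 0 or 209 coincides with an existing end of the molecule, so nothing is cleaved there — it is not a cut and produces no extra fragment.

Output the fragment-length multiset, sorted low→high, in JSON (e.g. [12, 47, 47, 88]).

[4,4,4,6,6,7,7,9,9,9,10,10,10,11,13,13,15,17,21,24]

Site scan:
  PtaIV (TTTTCC, off=0): starts [15, 109, 128, 192] → cuts [15, 109, 128, 192]
  ZebVI (TTACT, off=1): starts [3, 24, 41, 60, 84, 117, 136] → cuts [4, 25, 42, 61, 85, 118, 137]
  AzqV (CAGGA, off=0): starts [68, 150, 202] → cuts [68, 150, 202]
  LmaVI (GCGGCGG, off=5): starts [33, 50, 141, 166, 181] → cuts [38, 55, 146, 171, 186]

All cut coordinates (distinct, sorted): [4, 15, 25, 38, 42, 55, 61, 68, 85, 109, 118, 128, 137, 146, 150, 171, 186, 192, 202]

Fragments:
  [0,4): 4 bp
  [4,15): 11 bp
  [15,25): 10 bp
  [25,38): 13 bp
  [38,42): 4 bp
  [42,55): 13 bp
  [55,61): 6 bp
  [61,68): 7 bp
  [68,85): 17 bp
  [85,109): 24 bp
  [109,118): 9 bp
  [118,128): 10 bp
  [128,137): 9 bp
  [137,146): 9 bp
  [146,150): 4 bp
  [150,171): 21 bp
  [171,186): 15 bp
  [186,192): 6 bp
  [192,202): 10 bp
  [202,209): 7 bp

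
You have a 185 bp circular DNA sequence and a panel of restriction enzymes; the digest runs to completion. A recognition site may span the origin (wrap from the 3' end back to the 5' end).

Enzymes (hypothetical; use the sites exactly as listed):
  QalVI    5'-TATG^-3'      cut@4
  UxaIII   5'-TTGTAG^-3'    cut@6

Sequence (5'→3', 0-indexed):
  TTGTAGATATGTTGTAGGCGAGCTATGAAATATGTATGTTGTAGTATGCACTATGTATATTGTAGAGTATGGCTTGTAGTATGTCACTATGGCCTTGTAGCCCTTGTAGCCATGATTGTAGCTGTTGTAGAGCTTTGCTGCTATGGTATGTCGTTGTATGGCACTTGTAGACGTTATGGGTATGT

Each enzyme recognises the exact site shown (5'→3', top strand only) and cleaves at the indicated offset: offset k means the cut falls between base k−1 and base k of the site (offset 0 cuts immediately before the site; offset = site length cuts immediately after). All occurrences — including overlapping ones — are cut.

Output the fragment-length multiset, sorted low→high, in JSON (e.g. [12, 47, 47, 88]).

[4,4,4,5,5,6,6,6,6,7,7,7,8,8,8,9,9,9,10,10,10,10,12,15]

Scan for sites:
  QalVI (TATG, off=4): starts [7, 23, 30, 34, 44, 51, 67, 79, 87, 141, 146, 156, 174, 180] → cuts [11, 27, 34, 38, 48, 55, 71, 83, 91, 145, 150, 160, 178, 184]
  UxaIII (TTGTAG, off=6): starts [0, 11, 38, 59, 73, 94, 103, 115, 124, 164] → cuts [6, 17, 44, 65, 79, 100, 109, 121, 130, 170]

All cut coordinates (distinct, sorted): [6, 11, 17, 27, 34, 38, 44, 48, 55, 65, 71, 79, 83, 91, 100, 109, 121, 130, 145, 150, 160, 170, 178, 184]

Fragments:
  6→11: 5 bp
  11→17: 6 bp
  17→27: 10 bp
  27→34: 7 bp
  34→38: 4 bp
  38→44: 6 bp
  44→48: 4 bp
  48→55: 7 bp
  55→65: 10 bp
  65→71: 6 bp
  71→79: 8 bp
  79→83: 4 bp
  83→91: 8 bp
  91→100: 9 bp
  100→109: 9 bp
  109→121: 12 bp
  121→130: 9 bp
  130→145: 15 bp
  145→150: 5 bp
  150→160: 10 bp
  160→170: 10 bp
  170→178: 8 bp
  178→184: 6 bp
  184→6 (wrap): 185-184+6 = 7 bp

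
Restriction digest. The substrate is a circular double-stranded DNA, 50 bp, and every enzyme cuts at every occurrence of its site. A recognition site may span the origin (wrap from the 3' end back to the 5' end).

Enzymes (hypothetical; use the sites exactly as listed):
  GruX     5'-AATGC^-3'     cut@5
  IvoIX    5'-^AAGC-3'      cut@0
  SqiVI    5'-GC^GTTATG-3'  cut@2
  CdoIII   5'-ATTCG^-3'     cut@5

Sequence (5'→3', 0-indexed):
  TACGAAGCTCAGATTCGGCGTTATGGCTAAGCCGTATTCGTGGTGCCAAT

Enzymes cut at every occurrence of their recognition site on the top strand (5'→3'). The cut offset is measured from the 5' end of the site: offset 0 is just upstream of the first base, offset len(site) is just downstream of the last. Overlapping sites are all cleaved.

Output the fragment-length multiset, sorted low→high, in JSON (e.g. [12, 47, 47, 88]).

[2,9,12,13,14]

Scan for sites:
  GruX (AATGC, off=5): no sites
  IvoIX (AAGC, off=0): starts [4, 28] → cuts [4, 28]
  SqiVI (GCGTTATG, off=2): starts [17] → cuts [19]
  CdoIII (ATTCG, off=5): starts [12, 35] → cuts [17, 40]

Pooled cuts: [4, 17, 19, 28, 40]

Fragment lengths:
  4→17: 13 bp
  17→19: 2 bp
  19→28: 9 bp
  28→40: 12 bp
  40→4 (wrap): 50-40+4 = 14 bp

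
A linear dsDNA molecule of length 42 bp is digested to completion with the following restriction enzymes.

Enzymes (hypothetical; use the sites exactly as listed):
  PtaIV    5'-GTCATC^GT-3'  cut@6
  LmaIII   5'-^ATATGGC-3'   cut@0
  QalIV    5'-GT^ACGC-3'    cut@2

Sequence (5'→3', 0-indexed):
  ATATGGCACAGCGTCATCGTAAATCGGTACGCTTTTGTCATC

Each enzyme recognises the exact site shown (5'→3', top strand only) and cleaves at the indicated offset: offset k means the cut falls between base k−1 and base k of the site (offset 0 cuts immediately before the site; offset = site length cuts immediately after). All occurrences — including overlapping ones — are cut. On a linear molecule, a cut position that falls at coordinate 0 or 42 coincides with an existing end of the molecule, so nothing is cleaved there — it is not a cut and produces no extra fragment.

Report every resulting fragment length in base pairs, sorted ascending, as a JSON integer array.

[10,14,18]

Per-enzyme occurrences:
  PtaIV (GTCATCGT, off=6): starts [12] → cuts [18]
  LmaIII (ATATGGC, off=0): starts [0] → cuts [] (position 0 is a terminus of the linear molecule — no cut)
  QalIV (GTACGC, off=2): starts [26] → cuts [28]

All cut coordinates (distinct, sorted): [18, 28]

Fragments:
  [0,18): 18 bp
  [18,28): 10 bp
  [28,42): 14 bp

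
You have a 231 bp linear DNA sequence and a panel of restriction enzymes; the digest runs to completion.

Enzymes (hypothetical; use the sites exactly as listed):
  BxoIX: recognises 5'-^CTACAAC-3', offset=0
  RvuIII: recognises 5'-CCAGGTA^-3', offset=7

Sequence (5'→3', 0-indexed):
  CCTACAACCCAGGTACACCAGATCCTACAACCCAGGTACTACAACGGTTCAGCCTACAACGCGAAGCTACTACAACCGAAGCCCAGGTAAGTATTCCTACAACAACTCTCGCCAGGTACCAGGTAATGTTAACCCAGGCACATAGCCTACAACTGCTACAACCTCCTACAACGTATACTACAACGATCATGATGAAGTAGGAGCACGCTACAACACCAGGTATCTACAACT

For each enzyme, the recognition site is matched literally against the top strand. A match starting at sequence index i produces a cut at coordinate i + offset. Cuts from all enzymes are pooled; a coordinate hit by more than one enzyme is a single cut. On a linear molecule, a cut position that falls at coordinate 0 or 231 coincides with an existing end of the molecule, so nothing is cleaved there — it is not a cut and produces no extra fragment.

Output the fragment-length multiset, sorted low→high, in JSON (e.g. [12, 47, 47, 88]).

Site scan:
  BxoIX (CTACAAC, off=0): starts [1, 24, 38, 53, 69, 96, 146, 155, 165, 177, 207, 223] → cuts [1, 24, 38, 53, 69, 96, 146, 155, 165, 177, 207, 223]
  RvuIII (CCAGGTA, off=7): starts [8, 31, 82, 111, 118, 215] → cuts [15, 38, 89, 118, 125, 222]

Pooled cuts: [1, 15, 24, 38, 53, 69, 89, 96, 118, 125, 146, 155, 165, 177, 207, 222, 223]

Fragment lengths:
  [0,1): 1 bp
  [1,15): 14 bp
  [15,24): 9 bp
  [24,38): 14 bp
  [38,53): 15 bp
  [53,69): 16 bp
  [69,89): 20 bp
  [89,96): 7 bp
  [96,118): 22 bp
  [118,125): 7 bp
  [125,146): 21 bp
  [146,155): 9 bp
  [155,165): 10 bp
  [165,177): 12 bp
  [177,207): 30 bp
  [207,222): 15 bp
  [222,223): 1 bp
  [223,231): 8 bp

[1,1,7,7,8,9,9,10,12,14,14,15,15,16,20,21,22,30]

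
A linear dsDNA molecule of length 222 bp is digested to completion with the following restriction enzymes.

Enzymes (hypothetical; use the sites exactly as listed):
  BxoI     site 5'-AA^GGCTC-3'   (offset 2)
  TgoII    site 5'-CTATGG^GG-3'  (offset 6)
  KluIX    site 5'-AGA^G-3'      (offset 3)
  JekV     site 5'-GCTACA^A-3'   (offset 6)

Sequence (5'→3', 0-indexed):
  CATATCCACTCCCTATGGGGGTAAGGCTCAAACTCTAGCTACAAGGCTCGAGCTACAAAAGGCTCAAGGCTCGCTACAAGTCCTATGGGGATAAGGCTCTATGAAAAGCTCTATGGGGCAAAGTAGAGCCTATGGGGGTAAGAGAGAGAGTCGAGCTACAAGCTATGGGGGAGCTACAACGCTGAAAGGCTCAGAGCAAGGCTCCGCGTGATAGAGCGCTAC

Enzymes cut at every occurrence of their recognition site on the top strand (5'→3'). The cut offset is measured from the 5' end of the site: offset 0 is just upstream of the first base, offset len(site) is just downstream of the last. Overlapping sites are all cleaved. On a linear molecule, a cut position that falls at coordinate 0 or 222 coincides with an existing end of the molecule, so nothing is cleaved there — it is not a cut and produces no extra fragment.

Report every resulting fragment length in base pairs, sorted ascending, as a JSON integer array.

Scan for sites:
  BxoI (AAGGCTC, off=2): starts [22, 42, 58, 65, 92, 185, 197] → cuts [24, 44, 60, 67, 94, 187, 199]
  TgoII (CTATGGGG, off=6): starts [12, 82, 110, 129, 162] → cuts [18, 88, 116, 135, 168]
  KluIX (AGAG, off=3): starts [124, 140, 142, 144, 146, 192, 212] → cuts [127, 143, 145, 147, 149, 195, 215]
  JekV (GCTACAA, off=6): starts [37, 51, 72, 154, 172] → cuts [43, 57, 78, 160, 178]

Pooled cuts: [18, 24, 43, 44, 57, 60, 67, 78, 88, 94, 116, 127, 135, 143, 145, 147, 149, 160, 168, 178, 187, 195, 199, 215]

Fragment lengths:
  [0,18): 18 bp
  [18,24): 6 bp
  [24,43): 19 bp
  [43,44): 1 bp
  [44,57): 13 bp
  [57,60): 3 bp
  [60,67): 7 bp
  [67,78): 11 bp
  [78,88): 10 bp
  [88,94): 6 bp
  [94,116): 22 bp
  [116,127): 11 bp
  [127,135): 8 bp
  [135,143): 8 bp
  [143,145): 2 bp
  [145,147): 2 bp
  [147,149): 2 bp
  [149,160): 11 bp
  [160,168): 8 bp
  [168,178): 10 bp
  [178,187): 9 bp
  [187,195): 8 bp
  [195,199): 4 bp
  [199,215): 16 bp
  [215,222): 7 bp

[1,2,2,2,3,4,6,6,7,7,8,8,8,8,9,10,10,11,11,11,13,16,18,19,22]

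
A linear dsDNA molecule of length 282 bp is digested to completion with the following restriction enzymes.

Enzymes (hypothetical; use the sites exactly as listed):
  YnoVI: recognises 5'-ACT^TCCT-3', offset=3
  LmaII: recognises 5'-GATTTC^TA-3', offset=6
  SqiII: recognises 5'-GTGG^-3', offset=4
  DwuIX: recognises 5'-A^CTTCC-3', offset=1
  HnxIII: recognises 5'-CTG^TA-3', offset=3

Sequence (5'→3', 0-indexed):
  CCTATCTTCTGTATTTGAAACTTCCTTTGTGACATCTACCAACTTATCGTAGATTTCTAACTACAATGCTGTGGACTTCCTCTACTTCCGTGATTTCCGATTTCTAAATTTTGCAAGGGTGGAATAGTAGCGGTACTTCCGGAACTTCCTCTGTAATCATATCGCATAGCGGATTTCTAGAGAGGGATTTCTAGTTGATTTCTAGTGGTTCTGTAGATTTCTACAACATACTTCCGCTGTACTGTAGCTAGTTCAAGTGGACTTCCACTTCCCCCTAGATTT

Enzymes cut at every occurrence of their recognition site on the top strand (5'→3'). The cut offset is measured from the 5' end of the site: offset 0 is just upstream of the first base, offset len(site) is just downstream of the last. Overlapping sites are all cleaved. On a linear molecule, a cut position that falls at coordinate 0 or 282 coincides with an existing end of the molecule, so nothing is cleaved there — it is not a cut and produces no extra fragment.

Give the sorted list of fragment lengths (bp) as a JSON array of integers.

Site scan:
  YnoVI (ACTTCCT, off=3): starts [19, 74, 143] → cuts [22, 77, 146]
  LmaII (GATTTCTA, off=6): starts [51, 98, 171, 185, 196, 215] → cuts [57, 104, 177, 191, 202, 221]
  SqiII (GTGG, off=4): starts [70, 118, 204, 256] → cuts [74, 122, 208, 260]
  DwuIX (ACTTCC, off=1): starts [19, 74, 83, 134, 143, 229, 260, 266] → cuts [20, 75, 84, 135, 144, 230, 261, 267]
  HnxIII (CTGTA, off=3): starts [8, 150, 210, 236, 241] → cuts [11, 153, 213, 239, 244]

Pooled cuts: [11, 20, 22, 57, 74, 75, 77, 84, 104, 122, 135, 144, 146, 153, 177, 191, 202, 208, 213, 221, 230, 239, 244, 260, 261, 267]

Fragment lengths:
  [0,11): 11 bp
  [11,20): 9 bp
  [20,22): 2 bp
  [22,57): 35 bp
  [57,74): 17 bp
  [74,75): 1 bp
  [75,77): 2 bp
  [77,84): 7 bp
  [84,104): 20 bp
  [104,122): 18 bp
  [122,135): 13 bp
  [135,144): 9 bp
  [144,146): 2 bp
  [146,153): 7 bp
  [153,177): 24 bp
  [177,191): 14 bp
  [191,202): 11 bp
  [202,208): 6 bp
  [208,213): 5 bp
  [213,221): 8 bp
  [221,230): 9 bp
  [230,239): 9 bp
  [239,244): 5 bp
  [244,260): 16 bp
  [260,261): 1 bp
  [261,267): 6 bp
  [267,282): 15 bp

[1,1,2,2,2,5,5,6,6,7,7,8,9,9,9,9,11,11,13,14,15,16,17,18,20,24,35]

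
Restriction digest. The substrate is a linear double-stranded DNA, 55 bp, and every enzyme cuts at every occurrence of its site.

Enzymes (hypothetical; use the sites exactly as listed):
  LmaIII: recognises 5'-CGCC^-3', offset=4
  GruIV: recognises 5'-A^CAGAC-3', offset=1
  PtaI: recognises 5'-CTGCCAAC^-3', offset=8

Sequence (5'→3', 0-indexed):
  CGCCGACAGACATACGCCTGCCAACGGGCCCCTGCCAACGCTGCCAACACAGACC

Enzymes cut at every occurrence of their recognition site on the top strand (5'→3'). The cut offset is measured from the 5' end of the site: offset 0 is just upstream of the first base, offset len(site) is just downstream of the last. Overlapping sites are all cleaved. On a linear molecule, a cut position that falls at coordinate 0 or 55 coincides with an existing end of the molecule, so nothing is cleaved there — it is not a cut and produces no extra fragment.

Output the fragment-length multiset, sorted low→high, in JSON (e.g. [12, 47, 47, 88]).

[1,2,4,6,7,9,12,14]

Scan for sites:
  LmaIII CGCC/4: at [0, 14] ⇒ [4, 18]
  GruIV ACAGAC/1: at [5, 48] ⇒ [6, 49]
  PtaI CTGCCAAC/8: at [17, 31, 40] ⇒ [25, 39, 48]

Pooled cuts: [4, 6, 18, 25, 39, 48, 49]

Fragments:
  [0,4): 4 bp
  [4,6): 2 bp
  [6,18): 12 bp
  [18,25): 7 bp
  [25,39): 14 bp
  [39,48): 9 bp
  [48,49): 1 bp
  [49,55): 6 bp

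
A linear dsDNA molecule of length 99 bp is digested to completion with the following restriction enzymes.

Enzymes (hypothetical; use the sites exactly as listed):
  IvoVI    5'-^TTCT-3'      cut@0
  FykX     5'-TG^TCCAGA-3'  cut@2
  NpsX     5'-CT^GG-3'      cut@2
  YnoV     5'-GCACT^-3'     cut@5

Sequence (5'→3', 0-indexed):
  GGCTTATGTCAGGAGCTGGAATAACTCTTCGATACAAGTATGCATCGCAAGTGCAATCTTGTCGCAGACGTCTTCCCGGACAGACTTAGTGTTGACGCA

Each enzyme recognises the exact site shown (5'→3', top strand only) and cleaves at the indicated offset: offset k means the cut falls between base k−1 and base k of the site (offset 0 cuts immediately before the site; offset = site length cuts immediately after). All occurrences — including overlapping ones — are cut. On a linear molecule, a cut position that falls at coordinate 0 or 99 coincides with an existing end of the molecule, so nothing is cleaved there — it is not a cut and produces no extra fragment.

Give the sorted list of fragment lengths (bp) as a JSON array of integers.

[17,82]

Per-enzyme occurrences:
  IvoVI (TTCT, off=0): no sites
  FykX (TGTCCAGA, off=2): no sites
  NpsX (CTGG, off=2): starts [15] → cuts [17]
  YnoV (GCACT, off=5): no sites

Pooled cuts: [17]

Fragments:
  [0,17): 17 bp
  [17,99): 82 bp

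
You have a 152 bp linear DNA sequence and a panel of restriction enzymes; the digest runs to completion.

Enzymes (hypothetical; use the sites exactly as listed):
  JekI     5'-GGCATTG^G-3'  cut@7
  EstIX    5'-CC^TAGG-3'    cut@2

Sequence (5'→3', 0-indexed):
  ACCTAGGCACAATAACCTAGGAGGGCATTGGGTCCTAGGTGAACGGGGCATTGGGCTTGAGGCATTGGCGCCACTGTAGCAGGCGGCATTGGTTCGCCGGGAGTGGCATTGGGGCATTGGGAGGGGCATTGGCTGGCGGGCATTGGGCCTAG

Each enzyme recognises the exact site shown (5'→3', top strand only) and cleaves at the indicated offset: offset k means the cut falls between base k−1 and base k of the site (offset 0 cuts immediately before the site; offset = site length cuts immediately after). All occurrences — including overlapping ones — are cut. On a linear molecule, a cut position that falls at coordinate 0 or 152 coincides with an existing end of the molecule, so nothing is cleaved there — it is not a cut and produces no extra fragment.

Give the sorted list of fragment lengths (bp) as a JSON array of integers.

Scan for sites:
  JekI (GGCATTGG, off=7): starts [23, 46, 60, 84, 104, 112, 124, 138] → cuts [30, 53, 67, 91, 111, 119, 131, 145]
  EstIX (CCTAGG, off=2): starts [1, 15, 33] → cuts [3, 17, 35]

All cut coordinates (distinct, sorted): [3, 17, 30, 35, 53, 67, 91, 111, 119, 131, 145]

Fragments:
  [0,3): 3 bp
  [3,17): 14 bp
  [17,30): 13 bp
  [30,35): 5 bp
  [35,53): 18 bp
  [53,67): 14 bp
  [67,91): 24 bp
  [91,111): 20 bp
  [111,119): 8 bp
  [119,131): 12 bp
  [131,145): 14 bp
  [145,152): 7 bp

[3,5,7,8,12,13,14,14,14,18,20,24]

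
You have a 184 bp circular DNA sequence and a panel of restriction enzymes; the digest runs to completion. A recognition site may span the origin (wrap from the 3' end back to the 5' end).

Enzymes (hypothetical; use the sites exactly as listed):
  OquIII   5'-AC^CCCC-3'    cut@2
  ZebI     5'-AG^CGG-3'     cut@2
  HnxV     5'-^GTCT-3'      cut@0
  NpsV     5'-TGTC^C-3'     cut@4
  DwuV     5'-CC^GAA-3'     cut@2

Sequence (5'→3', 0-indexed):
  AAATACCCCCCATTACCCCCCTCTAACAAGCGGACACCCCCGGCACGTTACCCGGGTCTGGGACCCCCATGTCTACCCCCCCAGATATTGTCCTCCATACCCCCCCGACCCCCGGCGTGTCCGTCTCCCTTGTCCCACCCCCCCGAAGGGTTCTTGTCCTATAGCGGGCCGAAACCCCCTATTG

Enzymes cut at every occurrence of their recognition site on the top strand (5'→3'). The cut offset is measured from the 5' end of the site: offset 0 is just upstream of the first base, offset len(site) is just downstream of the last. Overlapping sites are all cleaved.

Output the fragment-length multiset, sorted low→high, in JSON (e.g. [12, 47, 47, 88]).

Scan for sites:
  OquIII ACCCCC/2: at [4, 14, 35, 62, 74, 98, 107, 136, 173] ⇒ [6, 16, 37, 64, 76, 100, 109, 138, 175]
  ZebI AGCGG/2: at [28, 162] ⇒ [30, 164]
  HnxV GTCT/0: at [55, 70, 122] ⇒ [55, 70, 122]
  NpsV TGTCC/4: at [88, 117, 130, 154] ⇒ [92, 121, 134, 158]
  DwuV CCGAA/2: at [142, 168] ⇒ [144, 170]

Pooled cuts: [6, 16, 30, 37, 55, 64, 70, 76, 92, 100, 109, 121, 122, 134, 138, 144, 158, 164, 170, 175]

Fragment lengths:
  6→16: 10 bp
  16→30: 14 bp
  30→37: 7 bp
  37→55: 18 bp
  55→64: 9 bp
  64→70: 6 bp
  70→76: 6 bp
  76→92: 16 bp
  92→100: 8 bp
  100→109: 9 bp
  109→121: 12 bp
  121→122: 1 bp
  122→134: 12 bp
  134→138: 4 bp
  138→144: 6 bp
  144→158: 14 bp
  158→164: 6 bp
  164→170: 6 bp
  170→175: 5 bp
  175→6 (wrap): 184-175+6 = 15 bp

[1,4,5,6,6,6,6,6,7,8,9,9,10,12,12,14,14,15,16,18]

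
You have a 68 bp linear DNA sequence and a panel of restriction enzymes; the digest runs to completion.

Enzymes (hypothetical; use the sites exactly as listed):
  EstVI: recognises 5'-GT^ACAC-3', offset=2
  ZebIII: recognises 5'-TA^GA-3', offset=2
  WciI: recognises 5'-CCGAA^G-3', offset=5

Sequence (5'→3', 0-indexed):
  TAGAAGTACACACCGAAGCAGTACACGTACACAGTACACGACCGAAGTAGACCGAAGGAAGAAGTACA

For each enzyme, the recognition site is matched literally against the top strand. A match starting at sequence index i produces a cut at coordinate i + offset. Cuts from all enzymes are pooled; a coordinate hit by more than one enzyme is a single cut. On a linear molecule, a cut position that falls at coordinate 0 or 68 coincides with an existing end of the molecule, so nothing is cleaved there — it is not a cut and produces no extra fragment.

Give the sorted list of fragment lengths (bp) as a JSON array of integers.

[2,3,5,5,6,7,7,10,11,12]

Per-enzyme occurrences:
  EstVI (GTACAC, off=2): starts [5, 20, 26, 33] → cuts [7, 22, 28, 35]
  ZebIII (TAGA, off=2): starts [0, 47] → cuts [2, 49]
  WciI (CCGAAG, off=5): starts [12, 41, 51] → cuts [17, 46, 56]

All cut coordinates (distinct, sorted): [2, 7, 17, 22, 28, 35, 46, 49, 56]

Fragments:
  [0,2): 2 bp
  [2,7): 5 bp
  [7,17): 10 bp
  [17,22): 5 bp
  [22,28): 6 bp
  [28,35): 7 bp
  [35,46): 11 bp
  [46,49): 3 bp
  [49,56): 7 bp
  [56,68): 12 bp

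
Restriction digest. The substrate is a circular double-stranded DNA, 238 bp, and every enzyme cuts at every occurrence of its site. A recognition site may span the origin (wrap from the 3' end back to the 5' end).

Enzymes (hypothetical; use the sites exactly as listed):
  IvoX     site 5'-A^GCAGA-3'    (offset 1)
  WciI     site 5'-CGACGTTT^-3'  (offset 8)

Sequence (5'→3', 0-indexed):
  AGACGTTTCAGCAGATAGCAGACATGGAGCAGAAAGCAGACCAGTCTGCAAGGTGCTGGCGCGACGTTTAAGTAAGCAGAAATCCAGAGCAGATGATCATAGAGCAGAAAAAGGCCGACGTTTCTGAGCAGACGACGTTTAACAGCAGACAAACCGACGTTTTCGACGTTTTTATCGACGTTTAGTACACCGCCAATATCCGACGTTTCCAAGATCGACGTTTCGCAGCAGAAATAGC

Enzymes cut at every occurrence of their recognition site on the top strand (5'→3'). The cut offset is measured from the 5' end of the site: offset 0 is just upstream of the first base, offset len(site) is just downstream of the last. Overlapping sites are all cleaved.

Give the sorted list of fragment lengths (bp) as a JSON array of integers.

[4,4,4,6,7,7,9,9,11,12,12,13,13,15,15,18,20,25,34]

Scan for sites:
  IvoX AGCAGA/1: at [9, 16, 27, 34, 74, 87, 102, 126, 143, 226, 235] ⇒ [10, 17, 28, 35, 75, 88, 103, 127, 144, 227, 236]
  WciI CGACGTTT/8: at [61, 115, 132, 154, 163, 175, 200, 215] ⇒ [69, 123, 140, 162, 171, 183, 208, 223]

Pooled cuts: [10, 17, 28, 35, 69, 75, 88, 103, 123, 127, 140, 144, 162, 171, 183, 208, 223, 227, 236]

Fragment lengths:
  10→17: 7 bp
  17→28: 11 bp
  28→35: 7 bp
  35→69: 34 bp
  69→75: 6 bp
  75→88: 13 bp
  88→103: 15 bp
  103→123: 20 bp
  123→127: 4 bp
  127→140: 13 bp
  140→144: 4 bp
  144→162: 18 bp
  162→171: 9 bp
  171→183: 12 bp
  183→208: 25 bp
  208→223: 15 bp
  223→227: 4 bp
  227→236: 9 bp
  236→10 (wrap): 238-236+10 = 12 bp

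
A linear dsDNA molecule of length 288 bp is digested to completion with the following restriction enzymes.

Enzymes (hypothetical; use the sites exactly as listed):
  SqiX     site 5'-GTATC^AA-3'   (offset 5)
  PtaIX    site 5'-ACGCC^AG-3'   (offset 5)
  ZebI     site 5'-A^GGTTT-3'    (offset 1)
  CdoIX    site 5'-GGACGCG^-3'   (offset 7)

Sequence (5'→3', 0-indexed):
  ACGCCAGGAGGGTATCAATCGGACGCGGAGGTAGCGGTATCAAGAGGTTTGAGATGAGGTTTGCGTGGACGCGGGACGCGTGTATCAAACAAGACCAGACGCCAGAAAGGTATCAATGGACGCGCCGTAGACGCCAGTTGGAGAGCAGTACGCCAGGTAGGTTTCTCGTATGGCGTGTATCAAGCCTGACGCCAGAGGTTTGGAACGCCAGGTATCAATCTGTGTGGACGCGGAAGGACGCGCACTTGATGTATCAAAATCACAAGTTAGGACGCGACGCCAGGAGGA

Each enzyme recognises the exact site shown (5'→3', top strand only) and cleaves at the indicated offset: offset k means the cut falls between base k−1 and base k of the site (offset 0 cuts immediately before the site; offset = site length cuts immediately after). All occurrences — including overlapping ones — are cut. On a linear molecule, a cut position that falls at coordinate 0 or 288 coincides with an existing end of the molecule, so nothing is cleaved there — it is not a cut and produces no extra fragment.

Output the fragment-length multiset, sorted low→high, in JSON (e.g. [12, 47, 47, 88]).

Site scan:
  SqiX GTATCAA/5: at [11, 36, 81, 109, 176, 211, 250] ⇒ [16, 41, 86, 114, 181, 216, 255]
  PtaIX ACGCCAG/5: at [0, 98, 130, 149, 188, 204, 276] ⇒ [5, 103, 135, 154, 193, 209, 281]
  ZebI AGGTTT/1: at [44, 56, 158, 195] ⇒ [45, 57, 159, 196]
  CdoIX GGACGCG/7: at [20, 66, 73, 117, 225, 235, 269] ⇒ [27, 73, 80, 124, 232, 242, 276]

Pooled cuts: [5, 16, 27, 41, 45, 57, 73, 80, 86, 103, 114, 124, 135, 154, 159, 181, 193, 196, 209, 216, 232, 242, 255, 276, 281]

Fragment lengths:
  [0,5): 5 bp
  [5,16): 11 bp
  [16,27): 11 bp
  [27,41): 14 bp
  [41,45): 4 bp
  [45,57): 12 bp
  [57,73): 16 bp
  [73,80): 7 bp
  [80,86): 6 bp
  [86,103): 17 bp
  [103,114): 11 bp
  [114,124): 10 bp
  [124,135): 11 bp
  [135,154): 19 bp
  [154,159): 5 bp
  [159,181): 22 bp
  [181,193): 12 bp
  [193,196): 3 bp
  [196,209): 13 bp
  [209,216): 7 bp
  [216,232): 16 bp
  [232,242): 10 bp
  [242,255): 13 bp
  [255,276): 21 bp
  [276,281): 5 bp
  [281,288): 7 bp

[3,4,5,5,5,6,7,7,7,10,10,11,11,11,11,12,12,13,13,14,16,16,17,19,21,22]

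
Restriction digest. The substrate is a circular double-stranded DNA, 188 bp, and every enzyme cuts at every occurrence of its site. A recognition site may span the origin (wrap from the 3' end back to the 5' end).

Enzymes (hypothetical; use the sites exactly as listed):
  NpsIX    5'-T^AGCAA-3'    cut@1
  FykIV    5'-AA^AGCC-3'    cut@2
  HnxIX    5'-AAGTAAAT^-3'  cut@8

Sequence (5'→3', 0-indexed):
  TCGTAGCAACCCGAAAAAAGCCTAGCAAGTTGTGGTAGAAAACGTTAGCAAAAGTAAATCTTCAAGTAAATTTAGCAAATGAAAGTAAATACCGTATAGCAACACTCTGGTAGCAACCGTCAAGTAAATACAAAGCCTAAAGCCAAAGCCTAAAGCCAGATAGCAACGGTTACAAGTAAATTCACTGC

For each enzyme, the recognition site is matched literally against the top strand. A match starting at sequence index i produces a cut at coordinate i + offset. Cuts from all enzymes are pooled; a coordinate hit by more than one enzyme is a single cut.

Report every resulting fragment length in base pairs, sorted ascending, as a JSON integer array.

[2,4,5,6,7,7,7,8,11,12,13,14,14,17,18,20,23]

Per-enzyme occurrences:
  NpsIX (TAGCAA, off=1): starts [3, 22, 45, 72, 96, 110, 160] → cuts [4, 23, 46, 73, 97, 111, 161]
  FykIV (AAAGCC, off=2): starts [16, 131, 138, 144, 151] → cuts [18, 133, 140, 146, 153]
  HnxIX (AAGTAAAT, off=8): starts [51, 63, 82, 121, 173] → cuts [59, 71, 90, 129, 181]

All cut coordinates (distinct, sorted): [4, 18, 23, 46, 59, 71, 73, 90, 97, 111, 129, 133, 140, 146, 153, 161, 181]

Fragments:
  4→18: 14 bp
  18→23: 5 bp
  23→46: 23 bp
  46→59: 13 bp
  59→71: 12 bp
  71→73: 2 bp
  73→90: 17 bp
  90→97: 7 bp
  97→111: 14 bp
  111→129: 18 bp
  129→133: 4 bp
  133→140: 7 bp
  140→146: 6 bp
  146→153: 7 bp
  153→161: 8 bp
  161→181: 20 bp
  181→4 (wrap): 188-181+4 = 11 bp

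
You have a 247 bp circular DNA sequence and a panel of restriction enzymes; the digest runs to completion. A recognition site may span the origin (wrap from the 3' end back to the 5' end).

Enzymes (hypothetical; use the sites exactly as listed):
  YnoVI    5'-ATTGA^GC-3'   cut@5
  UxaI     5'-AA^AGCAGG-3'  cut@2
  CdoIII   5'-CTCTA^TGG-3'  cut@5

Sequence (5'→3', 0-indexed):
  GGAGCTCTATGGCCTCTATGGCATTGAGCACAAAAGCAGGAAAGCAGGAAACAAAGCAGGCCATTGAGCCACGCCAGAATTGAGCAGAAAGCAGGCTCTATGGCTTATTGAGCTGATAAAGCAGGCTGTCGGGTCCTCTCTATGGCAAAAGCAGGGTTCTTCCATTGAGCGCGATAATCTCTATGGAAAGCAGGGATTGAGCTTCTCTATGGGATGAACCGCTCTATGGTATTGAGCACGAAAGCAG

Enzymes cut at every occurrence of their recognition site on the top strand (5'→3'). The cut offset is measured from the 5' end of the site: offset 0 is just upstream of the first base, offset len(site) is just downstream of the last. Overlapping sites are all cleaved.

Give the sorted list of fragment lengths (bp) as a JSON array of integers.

Per-enzyme occurrences:
  YnoVI ATTGAGC/5: at [22, 62, 78, 106, 163, 195, 230] ⇒ [27, 67, 83, 111, 168, 200, 235]
  UxaI AAAGCAGG/2: at [32, 40, 52, 87, 117, 147, 186, 240] ⇒ [34, 42, 54, 89, 119, 149, 188, 242]
  CdoIII CTCTATGG/5: at [4, 13, 95, 137, 178, 204, 221] ⇒ [9, 18, 100, 142, 183, 209, 226]

Pooled cuts: [9, 18, 27, 34, 42, 54, 67, 83, 89, 100, 111, 119, 142, 149, 168, 183, 188, 200, 209, 226, 235, 242]

Fragment lengths:
  9→18: 9 bp
  18→27: 9 bp
  27→34: 7 bp
  34→42: 8 bp
  42→54: 12 bp
  54→67: 13 bp
  67→83: 16 bp
  83→89: 6 bp
  89→100: 11 bp
  100→111: 11 bp
  111→119: 8 bp
  119→142: 23 bp
  142→149: 7 bp
  149→168: 19 bp
  168→183: 15 bp
  183→188: 5 bp
  188→200: 12 bp
  200→209: 9 bp
  209→226: 17 bp
  226→235: 9 bp
  235→242: 7 bp
  242→9 (wrap): 247-242+9 = 14 bp

[5,6,7,7,7,8,8,9,9,9,9,11,11,12,12,13,14,15,16,17,19,23]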